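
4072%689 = 627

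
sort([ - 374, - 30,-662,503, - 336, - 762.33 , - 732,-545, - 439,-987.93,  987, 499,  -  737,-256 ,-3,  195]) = [ - 987.93,-762.33, - 737, - 732, - 662, - 545, - 439,-374, -336, - 256,- 30 , - 3, 195, 499,503,  987]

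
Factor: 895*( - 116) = - 103820 = - 2^2*5^1*29^1*179^1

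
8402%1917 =734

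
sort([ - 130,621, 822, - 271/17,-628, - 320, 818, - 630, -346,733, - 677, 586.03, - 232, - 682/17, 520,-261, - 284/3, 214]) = [-677, - 630,-628, - 346,- 320, -261, - 232, - 130,-284/3,-682/17 , - 271/17,214,  520, 586.03, 621, 733, 818, 822]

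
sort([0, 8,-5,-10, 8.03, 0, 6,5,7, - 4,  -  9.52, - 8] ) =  [ - 10 , - 9.52,-8, - 5, - 4, 0, 0,5,6,7 , 8,8.03 ] 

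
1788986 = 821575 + 967411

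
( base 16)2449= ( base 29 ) b19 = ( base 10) 9289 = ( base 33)8hg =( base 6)111001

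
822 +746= 1568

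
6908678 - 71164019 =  - 64255341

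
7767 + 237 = 8004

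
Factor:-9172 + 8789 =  - 383^1 = -383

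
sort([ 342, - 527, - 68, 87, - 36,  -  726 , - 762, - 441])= [ - 762, - 726, - 527, - 441 , - 68,-36, 87,342] 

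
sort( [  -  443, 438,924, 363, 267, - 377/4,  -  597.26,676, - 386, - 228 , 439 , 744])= [  -  597.26, - 443,-386, - 228,-377/4, 267, 363, 438,439,676,744, 924 ] 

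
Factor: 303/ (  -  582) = -2^( - 1)*97^(-1)*101^1= - 101/194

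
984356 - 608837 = 375519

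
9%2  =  1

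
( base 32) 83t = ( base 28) AH1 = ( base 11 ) 6281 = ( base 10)8317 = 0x207d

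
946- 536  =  410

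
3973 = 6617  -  2644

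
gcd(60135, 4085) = 95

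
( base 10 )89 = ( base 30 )2T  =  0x59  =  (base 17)54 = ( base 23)3K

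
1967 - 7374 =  - 5407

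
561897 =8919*63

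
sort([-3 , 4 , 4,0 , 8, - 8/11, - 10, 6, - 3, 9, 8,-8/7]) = [-10 , - 3, - 3, - 8/7  ,- 8/11, 0, 4, 4, 6, 8, 8, 9]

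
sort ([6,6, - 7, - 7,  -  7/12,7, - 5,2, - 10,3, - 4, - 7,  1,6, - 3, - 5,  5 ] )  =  [-10,  -  7, - 7, -7, - 5, - 5, - 4,  -  3, - 7/12,1,2,  3,5,6,6,6,7 ]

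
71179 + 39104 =110283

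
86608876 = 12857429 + 73751447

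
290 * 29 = 8410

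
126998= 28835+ 98163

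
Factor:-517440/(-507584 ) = 3^1*5^1*7^1*103^( - 1) = 105/103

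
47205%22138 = 2929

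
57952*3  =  173856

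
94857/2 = 94857/2 = 47428.50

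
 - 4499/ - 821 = 4499/821 = 5.48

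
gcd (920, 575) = 115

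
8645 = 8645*1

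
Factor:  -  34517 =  - 7^1* 4931^1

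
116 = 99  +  17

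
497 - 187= 310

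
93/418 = 93/418=0.22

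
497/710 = 7/10 = 0.70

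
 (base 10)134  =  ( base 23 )5j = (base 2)10000110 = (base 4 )2012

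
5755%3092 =2663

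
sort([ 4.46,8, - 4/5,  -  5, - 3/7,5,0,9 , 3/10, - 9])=[ - 9, - 5, - 4/5,-3/7,0,3/10, 4.46, 5,8,9 ] 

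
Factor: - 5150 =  - 2^1*5^2*103^1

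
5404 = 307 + 5097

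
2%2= 0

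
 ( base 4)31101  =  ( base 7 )2322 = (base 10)849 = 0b1101010001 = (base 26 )16H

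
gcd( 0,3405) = 3405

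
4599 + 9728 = 14327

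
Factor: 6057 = 3^2 * 673^1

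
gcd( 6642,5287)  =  1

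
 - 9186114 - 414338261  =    -  423524375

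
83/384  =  83/384 = 0.22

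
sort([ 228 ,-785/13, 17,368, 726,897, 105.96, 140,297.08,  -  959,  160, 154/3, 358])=[- 959, - 785/13, 17 , 154/3, 105.96, 140, 160,228, 297.08, 358, 368, 726,  897]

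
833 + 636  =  1469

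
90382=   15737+74645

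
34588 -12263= 22325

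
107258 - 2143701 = -2036443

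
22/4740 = 11/2370 = 0.00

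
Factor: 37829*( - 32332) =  - 1223087228 = -2^2*11^1*19^1*59^1 * 137^1*181^1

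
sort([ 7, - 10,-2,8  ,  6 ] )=[ -10, - 2,6, 7, 8 ]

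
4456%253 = 155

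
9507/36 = 3169/12   =  264.08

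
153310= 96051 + 57259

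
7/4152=7/4152 = 0.00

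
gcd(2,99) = 1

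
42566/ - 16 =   -  21283/8 = - 2660.38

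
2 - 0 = 2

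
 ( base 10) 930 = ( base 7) 2466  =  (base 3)1021110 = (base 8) 1642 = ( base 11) 776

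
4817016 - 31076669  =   - 26259653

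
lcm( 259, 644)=23828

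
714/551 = 1 + 163/551=1.30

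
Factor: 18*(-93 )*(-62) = 2^2*3^3*31^2 = 103788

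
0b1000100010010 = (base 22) 90E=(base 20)aia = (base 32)48I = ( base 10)4370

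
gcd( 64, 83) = 1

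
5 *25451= 127255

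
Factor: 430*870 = 374100 = 2^2*3^1*5^2 * 29^1*43^1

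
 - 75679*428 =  - 32390612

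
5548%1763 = 259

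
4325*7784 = 33665800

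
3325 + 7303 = 10628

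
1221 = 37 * 33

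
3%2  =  1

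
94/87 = 1 + 7/87= 1.08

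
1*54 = 54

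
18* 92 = 1656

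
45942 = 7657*6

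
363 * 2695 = 978285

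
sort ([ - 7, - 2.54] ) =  [ - 7, - 2.54] 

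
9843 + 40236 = 50079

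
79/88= 79/88 = 0.90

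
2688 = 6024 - 3336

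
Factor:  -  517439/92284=-2^ ( - 2 ) * 13^1*53^1*751^1*23071^( - 1)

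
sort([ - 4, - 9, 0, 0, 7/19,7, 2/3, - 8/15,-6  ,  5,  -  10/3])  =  [ - 9, - 6, - 4, - 10/3,-8/15, 0, 0,7/19,2/3, 5, 7]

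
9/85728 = 3/28576   =  0.00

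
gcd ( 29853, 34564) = 1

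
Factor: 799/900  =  2^(-2)*3^( - 2 )*5^( - 2)*17^1*47^1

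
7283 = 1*7283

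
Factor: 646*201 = 2^1*3^1 * 17^1 * 19^1*67^1  =  129846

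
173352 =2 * 86676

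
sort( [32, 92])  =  [32, 92 ] 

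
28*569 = 15932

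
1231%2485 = 1231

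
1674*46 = 77004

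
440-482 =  - 42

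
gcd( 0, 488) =488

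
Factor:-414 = -2^1*3^2*23^1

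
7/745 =7/745 = 0.01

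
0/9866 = 0 = 0.00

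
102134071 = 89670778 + 12463293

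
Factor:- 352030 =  - 2^1*  5^1*7^1*47^1*107^1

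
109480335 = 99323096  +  10157239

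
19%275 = 19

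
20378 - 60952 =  - 40574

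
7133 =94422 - 87289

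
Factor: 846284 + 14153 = 313^1*2749^1 = 860437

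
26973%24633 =2340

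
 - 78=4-82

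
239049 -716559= - 477510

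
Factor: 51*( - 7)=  - 3^1  *7^1*17^1  =  -357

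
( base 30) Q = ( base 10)26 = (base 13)20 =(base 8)32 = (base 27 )Q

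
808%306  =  196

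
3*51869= 155607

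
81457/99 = 81457/99 = 822.80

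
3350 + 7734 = 11084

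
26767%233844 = 26767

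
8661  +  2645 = 11306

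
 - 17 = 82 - 99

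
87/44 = 87/44 = 1.98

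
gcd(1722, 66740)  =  2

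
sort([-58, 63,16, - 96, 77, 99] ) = [  -  96,-58, 16, 63,77,99 ]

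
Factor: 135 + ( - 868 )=-733 = - 733^1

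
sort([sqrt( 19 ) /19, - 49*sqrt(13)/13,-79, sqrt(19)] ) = [ - 79, - 49 * sqrt(13)/13, sqrt(19 )/19, sqrt(19) ]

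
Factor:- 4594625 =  - 5^3*7^1 * 59^1*89^1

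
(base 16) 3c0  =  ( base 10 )960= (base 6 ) 4240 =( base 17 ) 358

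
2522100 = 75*33628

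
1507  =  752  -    -  755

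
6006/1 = 6006= 6006.00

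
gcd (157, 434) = 1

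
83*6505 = 539915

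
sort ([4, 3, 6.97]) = [ 3, 4, 6.97]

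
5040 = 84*60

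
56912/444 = 128 + 20/111 = 128.18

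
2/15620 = 1/7810 = 0.00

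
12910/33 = 391  +  7/33= 391.21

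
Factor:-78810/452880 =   -  71/408 = - 2^( - 3)*3^( -1)*17^(-1 )*71^1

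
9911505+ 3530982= 13442487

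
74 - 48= 26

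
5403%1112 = 955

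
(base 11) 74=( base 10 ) 81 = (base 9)100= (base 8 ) 121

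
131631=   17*7743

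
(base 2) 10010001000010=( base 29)b12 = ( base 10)9282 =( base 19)16da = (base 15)2b3c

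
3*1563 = 4689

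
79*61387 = 4849573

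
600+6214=6814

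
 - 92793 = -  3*30931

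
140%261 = 140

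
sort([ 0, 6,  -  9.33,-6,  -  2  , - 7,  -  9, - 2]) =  [-9.33, - 9, - 7,-6, - 2 , - 2, 0,  6] 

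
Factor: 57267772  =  2^2 * 53^1*270131^1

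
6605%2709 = 1187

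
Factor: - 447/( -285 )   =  149/95 = 5^( - 1)*19^( - 1) * 149^1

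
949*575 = 545675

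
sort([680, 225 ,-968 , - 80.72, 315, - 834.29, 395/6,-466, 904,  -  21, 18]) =[- 968,-834.29, - 466,-80.72, - 21, 18,395/6,225, 315, 680,904]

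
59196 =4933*12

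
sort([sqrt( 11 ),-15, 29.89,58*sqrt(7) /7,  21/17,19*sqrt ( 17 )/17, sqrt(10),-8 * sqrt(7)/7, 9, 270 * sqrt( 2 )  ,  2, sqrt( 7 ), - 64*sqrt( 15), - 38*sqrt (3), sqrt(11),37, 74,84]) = [ - 64 *sqrt(15 ),  -  38*sqrt(3), - 15, - 8 * sqrt (7 ) /7, 21/17, 2,sqrt( 7 ),sqrt(10),sqrt(11), sqrt (11), 19*sqrt( 17)/17,9,58*sqrt(7)/7,29.89,37,74,84, 270*sqrt( 2)] 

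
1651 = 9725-8074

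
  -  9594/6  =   -1599 = - 1599.00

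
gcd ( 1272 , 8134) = 2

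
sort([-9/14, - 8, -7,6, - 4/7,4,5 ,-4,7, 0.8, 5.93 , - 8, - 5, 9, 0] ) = [ - 8, - 8, - 7, - 5, - 4, - 9/14, - 4/7,0,0.8,4,5,5.93,  6,7,9]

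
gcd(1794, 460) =46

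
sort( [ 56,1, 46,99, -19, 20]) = [ - 19, 1, 20,46,56, 99 ] 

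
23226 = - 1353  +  24579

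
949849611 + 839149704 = 1788999315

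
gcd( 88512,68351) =1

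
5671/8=708 +7/8 = 708.88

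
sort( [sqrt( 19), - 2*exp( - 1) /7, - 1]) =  [-1 , - 2*exp ( - 1)/7, sqrt( 19) ] 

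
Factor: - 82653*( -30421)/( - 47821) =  -86702997/1649 = -3^1*17^(-1)*97^(-1 )*1049^1*27551^1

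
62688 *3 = 188064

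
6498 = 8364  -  1866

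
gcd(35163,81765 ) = 9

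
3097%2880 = 217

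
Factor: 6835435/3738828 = 2^( - 2)*3^( -1)*5^1*311569^( - 1 )*1367087^1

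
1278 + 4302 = 5580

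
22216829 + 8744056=30960885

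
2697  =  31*87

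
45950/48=22975/24 = 957.29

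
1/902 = 1/902 = 0.00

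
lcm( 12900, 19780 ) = 296700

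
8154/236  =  34 + 65/118 = 34.55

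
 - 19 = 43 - 62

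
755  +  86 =841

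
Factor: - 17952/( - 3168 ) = 17/3 =3^ (  -  1 )*17^1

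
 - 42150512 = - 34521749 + -7628763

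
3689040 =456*8090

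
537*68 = 36516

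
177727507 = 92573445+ 85154062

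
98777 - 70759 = 28018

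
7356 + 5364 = 12720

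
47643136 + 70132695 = 117775831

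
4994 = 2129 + 2865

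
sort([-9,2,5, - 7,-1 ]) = [ - 9,  -  7, - 1,  2,  5] 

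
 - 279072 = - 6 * 46512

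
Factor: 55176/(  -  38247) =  - 2^3*11^1 *61^(-1) = -88/61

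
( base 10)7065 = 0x1B99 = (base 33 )6g3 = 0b1101110011001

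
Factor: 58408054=2^1 * 67^1*  435881^1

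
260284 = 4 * 65071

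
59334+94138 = 153472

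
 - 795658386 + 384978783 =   -  410679603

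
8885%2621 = 1022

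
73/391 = 73/391 =0.19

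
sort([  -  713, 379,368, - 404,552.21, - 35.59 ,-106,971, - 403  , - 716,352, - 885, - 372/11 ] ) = [ - 885,-716,-713,  -  404, - 403, - 106, - 35.59,-372/11,  352, 368,  379, 552.21 , 971]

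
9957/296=9957/296 =33.64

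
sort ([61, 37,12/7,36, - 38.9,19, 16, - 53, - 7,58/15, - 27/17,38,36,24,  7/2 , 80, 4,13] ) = [-53,-38.9,-7, - 27/17,  12/7, 7/2, 58/15,4,13, 16, 19 , 24,36, 36, 37,38, 61,80] 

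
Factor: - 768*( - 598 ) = 2^9 * 3^1*13^1*23^1 =459264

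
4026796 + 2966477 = 6993273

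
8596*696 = 5982816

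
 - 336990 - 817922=  -  1154912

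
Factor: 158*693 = 2^1*3^2*7^1*11^1*79^1 =109494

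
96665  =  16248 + 80417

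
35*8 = 280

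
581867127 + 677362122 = 1259229249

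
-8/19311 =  - 8/19311 =- 0.00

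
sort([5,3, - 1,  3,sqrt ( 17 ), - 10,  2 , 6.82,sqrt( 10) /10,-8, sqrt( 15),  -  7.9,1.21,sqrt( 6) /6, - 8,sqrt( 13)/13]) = [ - 10, - 8, - 8,-7.9, - 1,sqrt( 13)/13,sqrt( 10)/10,sqrt( 6)/6,1.21,2, 3,3 , sqrt(15),sqrt( 17),  5, 6.82 ]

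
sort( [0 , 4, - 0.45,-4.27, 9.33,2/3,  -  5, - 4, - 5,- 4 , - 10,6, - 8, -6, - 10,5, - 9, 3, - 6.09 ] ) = [ - 10,-10 ,- 9,  -  8, - 6.09, - 6, - 5, - 5, - 4.27, - 4, - 4,-0.45,0,2/3, 3, 4 , 5, 6,  9.33 ]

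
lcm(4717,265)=23585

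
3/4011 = 1/1337 = 0.00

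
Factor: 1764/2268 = 3^( - 2)* 7^1= 7/9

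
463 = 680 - 217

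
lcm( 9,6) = 18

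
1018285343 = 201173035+817112308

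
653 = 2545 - 1892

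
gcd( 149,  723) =1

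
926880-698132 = 228748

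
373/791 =373/791= 0.47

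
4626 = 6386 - 1760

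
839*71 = 59569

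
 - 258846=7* (-36978)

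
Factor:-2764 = -2^2*691^1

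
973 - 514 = 459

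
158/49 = 3 + 11/49  =  3.22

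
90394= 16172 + 74222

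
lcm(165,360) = 3960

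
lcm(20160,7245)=463680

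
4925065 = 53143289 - 48218224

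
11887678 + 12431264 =24318942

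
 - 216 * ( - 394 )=85104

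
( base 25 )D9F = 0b10000010101101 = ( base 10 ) 8365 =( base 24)ECD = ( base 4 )2002231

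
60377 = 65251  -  4874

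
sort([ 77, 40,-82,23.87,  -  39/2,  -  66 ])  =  [ - 82,-66, - 39/2, 23.87, 40,77 ]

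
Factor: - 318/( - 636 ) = 2^( - 1) = 1/2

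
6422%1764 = 1130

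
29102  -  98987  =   -69885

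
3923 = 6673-2750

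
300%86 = 42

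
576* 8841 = 5092416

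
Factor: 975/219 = 5^2 *13^1*73^( - 1 ) =325/73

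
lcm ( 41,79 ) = 3239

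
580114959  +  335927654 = 916042613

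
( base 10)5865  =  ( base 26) 8HF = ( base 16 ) 16e9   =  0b1011011101001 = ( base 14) 21CD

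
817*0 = 0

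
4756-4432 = 324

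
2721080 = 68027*40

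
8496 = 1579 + 6917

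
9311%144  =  95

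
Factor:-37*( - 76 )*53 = 149036 = 2^2*19^1*37^1*53^1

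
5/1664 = 5/1664 = 0.00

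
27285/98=27285/98 = 278.42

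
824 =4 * 206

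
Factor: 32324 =2^2*8081^1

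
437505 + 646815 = 1084320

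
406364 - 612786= - 206422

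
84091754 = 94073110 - 9981356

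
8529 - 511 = 8018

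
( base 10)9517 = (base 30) ah7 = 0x252d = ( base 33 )8od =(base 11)7172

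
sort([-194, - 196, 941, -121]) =[ - 196,- 194, - 121,941]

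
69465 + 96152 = 165617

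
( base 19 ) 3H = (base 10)74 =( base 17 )46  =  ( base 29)2G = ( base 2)1001010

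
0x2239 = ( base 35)75b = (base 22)I25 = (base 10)8761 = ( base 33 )81g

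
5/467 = 5/467 = 0.01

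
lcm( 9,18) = 18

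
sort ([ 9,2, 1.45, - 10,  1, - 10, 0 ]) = [ - 10, - 10, 0, 1, 1.45, 2,9] 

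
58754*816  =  47943264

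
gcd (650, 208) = 26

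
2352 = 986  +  1366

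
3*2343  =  7029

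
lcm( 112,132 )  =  3696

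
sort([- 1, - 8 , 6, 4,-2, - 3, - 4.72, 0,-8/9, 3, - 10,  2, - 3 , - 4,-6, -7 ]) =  [-10, - 8, - 7, - 6,-4.72,-4,-3,-3,-2, - 1 , - 8/9, 0, 2, 3, 4, 6 ] 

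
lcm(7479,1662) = 14958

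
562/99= 562/99 = 5.68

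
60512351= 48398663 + 12113688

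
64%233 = 64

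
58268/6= 29134/3=9711.33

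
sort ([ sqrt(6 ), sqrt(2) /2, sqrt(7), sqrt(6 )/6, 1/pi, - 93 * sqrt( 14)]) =[ - 93* sqrt( 14 ),1/pi, sqrt ( 6 )/6, sqrt( 2)/2 , sqrt(6 ), sqrt( 7 ) ] 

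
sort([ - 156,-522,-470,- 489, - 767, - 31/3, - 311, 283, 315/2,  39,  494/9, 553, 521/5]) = [ - 767,-522, - 489,- 470,-311,  -  156, - 31/3, 39, 494/9, 521/5, 315/2, 283, 553]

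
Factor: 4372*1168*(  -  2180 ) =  - 11132161280 =-2^8*5^1*73^1*109^1  *  1093^1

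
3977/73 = 3977/73   =  54.48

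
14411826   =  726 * 19851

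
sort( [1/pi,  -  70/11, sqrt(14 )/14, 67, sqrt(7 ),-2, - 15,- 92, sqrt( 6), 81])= [ -92,-15 , - 70/11, - 2, sqrt(14 )/14, 1/pi , sqrt( 6),sqrt( 7), 67,81 ] 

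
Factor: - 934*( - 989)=923726  =  2^1*23^1* 43^1*467^1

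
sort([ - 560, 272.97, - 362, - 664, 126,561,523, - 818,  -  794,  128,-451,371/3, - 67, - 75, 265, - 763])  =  [ - 818, - 794, - 763 , - 664, - 560, - 451,  -  362, - 75, - 67, 371/3, 126 , 128, 265  ,  272.97, 523,561] 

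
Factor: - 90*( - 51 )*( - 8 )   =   - 36720=- 2^4 *3^3 * 5^1*17^1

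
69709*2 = 139418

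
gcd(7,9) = 1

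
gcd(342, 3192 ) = 114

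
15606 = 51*306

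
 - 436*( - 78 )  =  34008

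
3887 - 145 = 3742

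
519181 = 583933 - 64752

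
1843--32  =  1875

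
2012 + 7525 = 9537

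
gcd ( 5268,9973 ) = 1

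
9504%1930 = 1784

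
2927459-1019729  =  1907730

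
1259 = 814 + 445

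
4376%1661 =1054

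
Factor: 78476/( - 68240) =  - 2^(  -  2)*5^( - 1) *23^1 = - 23/20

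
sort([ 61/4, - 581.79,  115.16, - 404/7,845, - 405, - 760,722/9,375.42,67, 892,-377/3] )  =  [ - 760, - 581.79, - 405,  -  377/3, - 404/7, 61/4,67, 722/9 , 115.16,375.42,845,  892 ]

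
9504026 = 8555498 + 948528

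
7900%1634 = 1364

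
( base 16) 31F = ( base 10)799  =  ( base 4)30133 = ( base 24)197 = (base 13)496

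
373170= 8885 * 42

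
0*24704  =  0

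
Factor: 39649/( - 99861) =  - 3^(-1) * 31^1 * 1279^1* 33287^( - 1)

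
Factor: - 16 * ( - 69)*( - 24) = - 2^7*3^2*23^1  =  - 26496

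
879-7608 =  - 6729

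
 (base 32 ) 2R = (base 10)91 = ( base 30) 31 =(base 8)133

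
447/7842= 149/2614=0.06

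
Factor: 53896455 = 3^3 * 5^1*71^1* 5623^1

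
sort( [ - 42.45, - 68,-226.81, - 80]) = [ - 226.81, - 80, - 68, - 42.45]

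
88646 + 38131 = 126777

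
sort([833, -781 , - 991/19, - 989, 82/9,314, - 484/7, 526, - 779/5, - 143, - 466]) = [-989,-781, - 466 , - 779/5, - 143, - 484/7, - 991/19,  82/9,314  ,  526, 833 ] 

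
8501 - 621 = 7880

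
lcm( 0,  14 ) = 0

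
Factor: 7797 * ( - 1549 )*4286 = -51764392158 = - 2^1 * 3^1*23^1* 113^1 * 1549^1*2143^1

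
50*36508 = 1825400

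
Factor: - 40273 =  - 17^1*23^1*103^1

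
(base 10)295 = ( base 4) 10213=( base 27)AP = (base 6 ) 1211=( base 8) 447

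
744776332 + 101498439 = 846274771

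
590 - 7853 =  - 7263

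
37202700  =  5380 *6915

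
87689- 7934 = 79755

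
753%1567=753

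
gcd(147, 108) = 3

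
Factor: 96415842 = 2^1*3^1*19^1*845753^1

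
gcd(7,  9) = 1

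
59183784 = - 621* ( - 95304)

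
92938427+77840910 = 170779337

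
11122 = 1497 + 9625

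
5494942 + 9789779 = 15284721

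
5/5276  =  5/5276 = 0.00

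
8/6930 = 4/3465 = 0.00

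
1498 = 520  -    -  978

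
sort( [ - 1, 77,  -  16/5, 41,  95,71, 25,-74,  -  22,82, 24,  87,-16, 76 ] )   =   [ - 74,- 22, - 16, - 16/5,-1, 24,25, 41,71, 76,  77,82, 87,95] 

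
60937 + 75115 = 136052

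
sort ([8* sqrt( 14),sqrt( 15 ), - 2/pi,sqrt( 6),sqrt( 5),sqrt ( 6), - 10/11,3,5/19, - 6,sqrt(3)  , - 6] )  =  [ - 6, - 6,-10/11, - 2/pi,5/19, sqrt(3),sqrt( 5),sqrt(6), sqrt(6),3, sqrt( 15 ),8* sqrt(14 ) ] 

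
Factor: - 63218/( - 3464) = 2^( - 2) *73^1  =  73/4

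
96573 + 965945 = 1062518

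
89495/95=17899/19 = 942.05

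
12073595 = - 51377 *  ( - 235)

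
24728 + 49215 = 73943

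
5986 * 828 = 4956408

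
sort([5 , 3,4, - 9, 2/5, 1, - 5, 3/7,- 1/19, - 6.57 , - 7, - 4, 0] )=[ - 9, - 7,- 6.57, - 5,-4, -1/19,0, 2/5 , 3/7,1, 3, 4,  5 ] 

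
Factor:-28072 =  - 2^3 * 11^2*  29^1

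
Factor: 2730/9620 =21/74 = 2^ ( - 1)*3^1 * 7^1 * 37^( - 1 ) 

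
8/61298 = 4/30649 = 0.00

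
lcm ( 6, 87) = 174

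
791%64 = 23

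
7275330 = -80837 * (-90)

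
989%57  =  20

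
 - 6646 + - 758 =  - 7404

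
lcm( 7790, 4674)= 23370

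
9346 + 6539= 15885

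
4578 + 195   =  4773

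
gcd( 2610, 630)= 90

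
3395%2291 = 1104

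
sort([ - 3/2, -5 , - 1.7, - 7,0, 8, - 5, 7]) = [ - 7, - 5, - 5, - 1.7 , - 3/2,0, 7, 8]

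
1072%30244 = 1072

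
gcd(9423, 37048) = 1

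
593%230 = 133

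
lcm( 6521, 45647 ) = 45647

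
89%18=17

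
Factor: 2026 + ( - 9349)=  - 3^1*2441^1 = - 7323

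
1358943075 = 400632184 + 958310891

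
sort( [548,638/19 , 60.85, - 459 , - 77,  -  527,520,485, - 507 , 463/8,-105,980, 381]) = [ -527, - 507, - 459,-105, -77, 638/19, 463/8, 60.85,381,485, 520,548, 980] 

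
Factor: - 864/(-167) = 2^5 * 3^3* 167^(-1) 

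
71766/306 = 3987/17 = 234.53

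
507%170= 167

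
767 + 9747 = 10514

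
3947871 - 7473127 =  - 3525256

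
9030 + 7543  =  16573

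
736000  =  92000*8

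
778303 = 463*1681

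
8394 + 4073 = 12467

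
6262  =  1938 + 4324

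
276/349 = 276/349 = 0.79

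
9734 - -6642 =16376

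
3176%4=0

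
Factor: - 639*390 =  - 249210 =-2^1*3^3*5^1*13^1* 71^1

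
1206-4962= - 3756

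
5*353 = 1765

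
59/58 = 59/58=1.02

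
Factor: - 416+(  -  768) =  - 2^5*37^1 = - 1184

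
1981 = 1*1981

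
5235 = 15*349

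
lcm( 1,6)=6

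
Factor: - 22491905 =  - 5^1 * 4498381^1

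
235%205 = 30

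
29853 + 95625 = 125478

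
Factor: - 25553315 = -5^1*311^1*16433^1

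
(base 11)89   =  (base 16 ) 61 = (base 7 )166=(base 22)49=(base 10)97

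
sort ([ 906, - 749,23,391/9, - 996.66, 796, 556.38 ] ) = [ - 996.66, - 749, 23, 391/9, 556.38, 796,906] 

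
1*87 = 87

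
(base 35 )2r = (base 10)97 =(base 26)3j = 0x61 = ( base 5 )342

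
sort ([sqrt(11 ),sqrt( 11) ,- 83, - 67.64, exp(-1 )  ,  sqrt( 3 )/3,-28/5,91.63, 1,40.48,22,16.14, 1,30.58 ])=[-83, - 67.64, - 28/5 , exp( - 1), sqrt( 3)/3, 1, 1,sqrt( 11),sqrt( 11 ),16.14,22,  30.58, 40.48 , 91.63]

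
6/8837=6/8837 = 0.00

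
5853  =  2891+2962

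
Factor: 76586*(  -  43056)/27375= - 1099162272/9125 =- 2^5*3^1*5^ ( - 3)*13^1 * 23^1*73^( - 1)*149^1*257^1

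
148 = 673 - 525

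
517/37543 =47/3413 = 0.01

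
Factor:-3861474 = -2^1*3^1*53^1*12143^1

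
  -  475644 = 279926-755570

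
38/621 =38/621 = 0.06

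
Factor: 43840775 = 5^2*11^1 * 159421^1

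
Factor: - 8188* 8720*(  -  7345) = 524428299200 = 2^6*5^2*13^1*23^1*89^1*109^1*113^1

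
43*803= 34529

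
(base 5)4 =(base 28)4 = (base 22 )4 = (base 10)4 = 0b100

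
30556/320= 95 + 39/80 = 95.49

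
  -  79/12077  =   -1 + 11998/12077 = -0.01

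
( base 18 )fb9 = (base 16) 13CB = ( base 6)35243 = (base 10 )5067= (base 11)3897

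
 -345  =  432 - 777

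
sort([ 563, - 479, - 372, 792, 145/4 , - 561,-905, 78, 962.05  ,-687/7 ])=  [ - 905,-561, - 479,-372, - 687/7, 145/4,  78,563, 792, 962.05 ]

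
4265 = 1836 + 2429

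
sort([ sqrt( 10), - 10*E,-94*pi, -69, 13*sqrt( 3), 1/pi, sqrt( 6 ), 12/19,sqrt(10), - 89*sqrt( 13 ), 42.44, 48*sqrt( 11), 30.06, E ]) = [ - 89*sqrt( 13 ), - 94*pi, - 69, - 10*E,  1/pi, 12/19 , sqrt (6), E,sqrt( 10), sqrt(10), 13*sqrt(3 ),30.06, 42.44, 48*sqrt( 11)]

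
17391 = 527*33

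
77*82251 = 6333327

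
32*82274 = 2632768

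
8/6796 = 2/1699 = 0.00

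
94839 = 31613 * 3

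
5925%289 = 145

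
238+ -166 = 72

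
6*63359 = 380154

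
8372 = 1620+6752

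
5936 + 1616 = 7552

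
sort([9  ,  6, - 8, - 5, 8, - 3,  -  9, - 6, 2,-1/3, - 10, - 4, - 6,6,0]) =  [ - 10, - 9,-8,-6,  -  6 ,  -  5 , - 4,  -  3,-1/3,0,2, 6,  6,8, 9]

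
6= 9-3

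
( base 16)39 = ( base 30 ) 1r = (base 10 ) 57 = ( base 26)25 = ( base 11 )52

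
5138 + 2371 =7509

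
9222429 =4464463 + 4757966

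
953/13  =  953/13   =  73.31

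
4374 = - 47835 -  - 52209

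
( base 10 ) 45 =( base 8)55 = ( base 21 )23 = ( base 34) 1b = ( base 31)1e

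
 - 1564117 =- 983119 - 580998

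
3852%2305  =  1547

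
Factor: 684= 2^2* 3^2*19^1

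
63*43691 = 2752533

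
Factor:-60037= - 60037^1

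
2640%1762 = 878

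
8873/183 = 8873/183 = 48.49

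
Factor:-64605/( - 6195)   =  73/7 =7^(-1 )*73^1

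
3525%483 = 144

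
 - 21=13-34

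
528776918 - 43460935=485315983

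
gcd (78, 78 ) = 78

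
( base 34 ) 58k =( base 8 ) 13670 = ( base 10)6072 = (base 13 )29C1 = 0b1011110111000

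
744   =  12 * 62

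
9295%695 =260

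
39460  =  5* 7892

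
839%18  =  11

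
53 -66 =-13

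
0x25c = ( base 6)2444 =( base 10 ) 604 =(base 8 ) 1134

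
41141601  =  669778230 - 628636629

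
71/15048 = 71/15048 = 0.00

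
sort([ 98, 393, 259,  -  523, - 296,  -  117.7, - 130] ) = [  -  523, -296, - 130, - 117.7, 98,259,393]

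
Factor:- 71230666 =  - 2^1*13^1*79^1*34679^1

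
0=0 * 6910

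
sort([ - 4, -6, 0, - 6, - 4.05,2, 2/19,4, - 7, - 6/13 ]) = [  -  7,  -  6,-6,-4.05, - 4, - 6/13,0, 2/19,2,4 ]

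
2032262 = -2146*(  -  947 ) 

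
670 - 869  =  -199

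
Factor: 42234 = 2^1*3^1 * 7039^1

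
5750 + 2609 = 8359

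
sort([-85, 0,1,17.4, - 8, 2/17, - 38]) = [-85,-38 , - 8, 0,2/17, 1, 17.4]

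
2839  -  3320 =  - 481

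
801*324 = 259524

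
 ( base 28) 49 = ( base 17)72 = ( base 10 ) 121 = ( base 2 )1111001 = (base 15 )81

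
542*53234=28852828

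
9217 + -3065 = 6152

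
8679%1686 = 249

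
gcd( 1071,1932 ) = 21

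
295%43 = 37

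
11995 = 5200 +6795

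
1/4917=1/4917 =0.00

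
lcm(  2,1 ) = 2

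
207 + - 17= 190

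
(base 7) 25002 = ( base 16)1977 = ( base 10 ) 6519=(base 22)DA7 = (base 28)88n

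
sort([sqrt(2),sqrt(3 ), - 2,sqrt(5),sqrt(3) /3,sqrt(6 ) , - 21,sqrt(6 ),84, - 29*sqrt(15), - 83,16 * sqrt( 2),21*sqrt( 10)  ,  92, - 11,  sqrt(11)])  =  [ - 29*sqrt( 15 ), - 83 , - 21, - 11, - 2,sqrt(3)/3,sqrt(2 ), sqrt (3),sqrt( 5),sqrt ( 6),sqrt(6),sqrt( 11),16*sqrt(2),21*sqrt(10),84,92]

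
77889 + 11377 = 89266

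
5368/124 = 1342/31 = 43.29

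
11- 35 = - 24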